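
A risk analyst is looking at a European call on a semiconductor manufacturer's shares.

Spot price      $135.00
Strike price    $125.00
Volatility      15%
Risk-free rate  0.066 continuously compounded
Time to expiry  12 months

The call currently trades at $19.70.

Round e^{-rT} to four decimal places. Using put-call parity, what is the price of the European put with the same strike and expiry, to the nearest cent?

$1.71

e^(−rT) = e^(−0.066·1) = 0.9361
Put-call parity: C − P = S − K·e^(−rT) = 135 − 125·0.9361 = 135 − 117.0125 = 17.9875
P = C − (C − P) = 19.70 − (17.9875) = 1.7125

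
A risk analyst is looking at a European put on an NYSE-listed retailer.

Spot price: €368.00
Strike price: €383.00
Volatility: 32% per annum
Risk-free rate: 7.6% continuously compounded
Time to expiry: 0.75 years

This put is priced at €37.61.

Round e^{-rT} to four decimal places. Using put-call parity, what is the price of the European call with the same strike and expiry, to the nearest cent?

exp(−rT) = exp(−0.076·0.75) = 0.9446
Put-call parity: C − P = S − K·e^(−rT) = 368 − 383·0.9446 = 368 − 361.7818 = 6.2182
C = P + (C − P) = 37.61 + (6.2182) = 43.8282

€43.83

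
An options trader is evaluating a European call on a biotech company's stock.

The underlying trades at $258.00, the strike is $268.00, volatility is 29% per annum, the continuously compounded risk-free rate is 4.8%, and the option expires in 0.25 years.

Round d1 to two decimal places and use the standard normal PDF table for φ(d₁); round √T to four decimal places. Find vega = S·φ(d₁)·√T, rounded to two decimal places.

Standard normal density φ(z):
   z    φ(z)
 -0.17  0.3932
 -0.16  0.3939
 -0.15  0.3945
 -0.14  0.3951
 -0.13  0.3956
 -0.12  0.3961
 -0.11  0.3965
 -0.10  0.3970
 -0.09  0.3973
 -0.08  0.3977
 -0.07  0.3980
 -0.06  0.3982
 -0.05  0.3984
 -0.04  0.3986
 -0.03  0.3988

T = 0.25;  σ√T = 0.1450
ln(S/K) + (r + σ²/2)T = ln(258/268) + (0.048 + 0.29²/2)·0.25 = -0.0380 + 0.0225 = -0.0155
d₁ = -0.0155 / 0.1450 = -0.1070 ⇒ -0.11
√T = √0.25 = 0.5000
φ(d₁) = φ(-0.11) = 0.3965
vega = S·φ(d₁)·√T = 258·0.3965·0.5000 = 51.1485

51.15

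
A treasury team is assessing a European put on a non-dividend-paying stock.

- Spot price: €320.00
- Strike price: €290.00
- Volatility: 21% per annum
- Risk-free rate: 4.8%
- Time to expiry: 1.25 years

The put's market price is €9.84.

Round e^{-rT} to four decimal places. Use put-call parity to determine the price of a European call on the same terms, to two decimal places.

exp(−rT) = exp(−0.048·1.25) = 0.9418
Put-call parity: C − P = S − K·e^(−rT) = 320 − 290·0.9418 = 320 − 273.1220 = 46.8780
C = P + (C − P) = 9.84 + (46.8780) = 56.7180

€56.72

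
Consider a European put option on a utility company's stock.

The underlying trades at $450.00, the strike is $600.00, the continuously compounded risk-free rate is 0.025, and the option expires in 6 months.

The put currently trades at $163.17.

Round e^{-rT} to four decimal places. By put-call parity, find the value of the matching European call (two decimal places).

$20.61

exp(−rT) = exp(−0.025·0.5) = 0.9876
Put-call parity: C − P = S − K·e^(−rT) = 450 − 600·0.9876 = 450 − 592.5600 = -142.5600
C = P + (C − P) = 163.17 + (-142.5600) = 20.6100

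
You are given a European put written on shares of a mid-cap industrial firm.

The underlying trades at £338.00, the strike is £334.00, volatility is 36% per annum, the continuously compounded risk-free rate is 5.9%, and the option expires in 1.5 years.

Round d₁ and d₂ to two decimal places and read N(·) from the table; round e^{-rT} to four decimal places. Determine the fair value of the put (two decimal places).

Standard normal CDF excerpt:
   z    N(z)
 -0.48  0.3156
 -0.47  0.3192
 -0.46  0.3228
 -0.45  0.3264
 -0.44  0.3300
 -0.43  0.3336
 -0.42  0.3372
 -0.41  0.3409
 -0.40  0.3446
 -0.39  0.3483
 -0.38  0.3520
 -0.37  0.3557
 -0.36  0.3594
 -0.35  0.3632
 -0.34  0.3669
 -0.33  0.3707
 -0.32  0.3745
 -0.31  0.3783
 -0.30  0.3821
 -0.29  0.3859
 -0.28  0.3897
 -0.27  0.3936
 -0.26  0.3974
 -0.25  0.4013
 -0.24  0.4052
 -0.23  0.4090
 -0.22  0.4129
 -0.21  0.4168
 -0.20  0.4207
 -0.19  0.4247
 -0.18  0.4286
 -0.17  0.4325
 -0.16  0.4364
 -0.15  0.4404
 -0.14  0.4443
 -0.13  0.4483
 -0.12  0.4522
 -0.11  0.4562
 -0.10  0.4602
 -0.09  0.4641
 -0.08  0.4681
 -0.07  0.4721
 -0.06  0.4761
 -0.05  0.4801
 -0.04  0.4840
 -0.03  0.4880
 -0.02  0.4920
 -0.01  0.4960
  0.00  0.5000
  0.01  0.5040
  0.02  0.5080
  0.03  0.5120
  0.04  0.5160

£41.31

T = 1.5;  σ√T = 0.4409
d₁ = [ln(338/334) + (0.059 + ½·0.36²)·1.5] / (σ√T) = (0.0119 + 0.1857) / 0.4409 = 0.4482 which rounds to 0.45
d₂ = 0.4482 − 0.4409 = 0.0073 which rounds to 0.01
e^(−rT) = e^(−0.059·1.5) = 0.9153
P = 334·0.9153·N(-0.01) − 338·N(-0.45) = 334·0.9153·0.4960 − 338·0.3264 = 151.6323 − 110.3232 = 41.3091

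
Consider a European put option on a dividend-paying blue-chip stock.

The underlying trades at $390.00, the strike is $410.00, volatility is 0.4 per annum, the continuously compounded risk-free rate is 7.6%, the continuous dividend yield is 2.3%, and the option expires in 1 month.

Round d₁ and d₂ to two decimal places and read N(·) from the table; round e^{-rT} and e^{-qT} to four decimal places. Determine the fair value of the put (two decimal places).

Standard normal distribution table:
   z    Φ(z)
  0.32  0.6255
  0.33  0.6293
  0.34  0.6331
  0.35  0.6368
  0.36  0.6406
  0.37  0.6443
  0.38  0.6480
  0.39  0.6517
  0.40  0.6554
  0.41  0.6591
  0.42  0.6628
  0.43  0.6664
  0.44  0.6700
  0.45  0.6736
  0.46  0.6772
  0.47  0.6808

$28.00

T = 0.08333;  σ√T = 0.1155
ln(S/K) + (r − q + σ²/2)T = ln(390/410) + (0.076 − 0.023 + 0.4²/2)·0.08333 = -0.0500 + 0.0111 = -0.0389
d₁ = -0.0389 / 0.1155 = -0.3371 ⇒ -0.34
d₂ = d₁ − σ√T = -0.3371 − 0.1155 = -0.4526 ⇒ -0.45
exp(−qT) = exp(−0.023·0.08333) = 0.9981;  exp(−rT) = exp(−0.076·0.08333) = 0.9937
N(−d₂) = N(0.45) = 0.6736;  N(−d₁) = N(0.34) = 0.6331
P = 410·0.9937·0.6736 − 390·0.9981·0.6331 = 274.4361 − 246.4399 = 27.9962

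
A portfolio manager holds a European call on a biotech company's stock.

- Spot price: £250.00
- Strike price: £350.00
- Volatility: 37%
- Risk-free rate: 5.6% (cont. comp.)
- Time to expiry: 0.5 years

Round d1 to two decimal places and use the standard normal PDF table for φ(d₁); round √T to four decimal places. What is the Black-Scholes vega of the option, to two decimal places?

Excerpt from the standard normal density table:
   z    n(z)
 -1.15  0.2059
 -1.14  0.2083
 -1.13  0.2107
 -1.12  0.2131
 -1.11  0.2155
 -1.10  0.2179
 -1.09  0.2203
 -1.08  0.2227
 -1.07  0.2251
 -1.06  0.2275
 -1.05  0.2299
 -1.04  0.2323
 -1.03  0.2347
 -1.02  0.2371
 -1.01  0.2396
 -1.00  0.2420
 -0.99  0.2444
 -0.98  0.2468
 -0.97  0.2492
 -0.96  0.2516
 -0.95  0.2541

40.64

T = 0.5;  σ√T = 0.2616
d₁ = [ln(250/350) + (0.056 + ½·0.37²)·0.5] / (σ√T) = (-0.3365 + 0.0622) / 0.2616 = -1.0482 which rounds to -1.05
√T = √0.5 = 0.7071
φ(d₁) = φ(-1.05) = 0.2299
vega = S·φ(d₁)·√T = 250·0.2299·0.7071 = 40.6406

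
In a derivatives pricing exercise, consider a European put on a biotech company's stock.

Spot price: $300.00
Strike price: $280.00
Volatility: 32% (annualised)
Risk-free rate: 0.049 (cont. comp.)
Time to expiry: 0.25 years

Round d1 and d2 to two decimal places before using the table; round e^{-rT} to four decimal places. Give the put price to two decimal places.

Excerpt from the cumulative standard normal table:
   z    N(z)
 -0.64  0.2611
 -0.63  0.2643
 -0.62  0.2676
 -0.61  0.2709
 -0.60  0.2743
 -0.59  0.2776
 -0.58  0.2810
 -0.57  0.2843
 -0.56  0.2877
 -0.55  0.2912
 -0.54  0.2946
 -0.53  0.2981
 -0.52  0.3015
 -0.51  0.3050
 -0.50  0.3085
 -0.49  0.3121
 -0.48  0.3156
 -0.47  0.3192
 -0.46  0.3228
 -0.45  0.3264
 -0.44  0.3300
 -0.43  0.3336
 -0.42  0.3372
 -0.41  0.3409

σ√T = 0.32·√0.25 = 0.1600
ln(S/K) + (r + σ²/2)T = ln(300/280) + (0.049 + 0.32²/2)·0.25 = 0.0690 + 0.0251 = 0.0940
d₁ = 0.0940 / 0.1600 = 0.5878 ⇒ 0.59
d₂ = d₁ − σ√T = 0.5878 − 0.1600 = 0.4278 ⇒ 0.43
e^(−rT) = e^(−0.049·0.25) = 0.9878
P = 280·0.9878·N(-0.43) − 300·N(-0.59) = 280·0.9878·0.3336 − 300·0.2776 = 92.2684 − 83.2800 = 8.9884

$8.99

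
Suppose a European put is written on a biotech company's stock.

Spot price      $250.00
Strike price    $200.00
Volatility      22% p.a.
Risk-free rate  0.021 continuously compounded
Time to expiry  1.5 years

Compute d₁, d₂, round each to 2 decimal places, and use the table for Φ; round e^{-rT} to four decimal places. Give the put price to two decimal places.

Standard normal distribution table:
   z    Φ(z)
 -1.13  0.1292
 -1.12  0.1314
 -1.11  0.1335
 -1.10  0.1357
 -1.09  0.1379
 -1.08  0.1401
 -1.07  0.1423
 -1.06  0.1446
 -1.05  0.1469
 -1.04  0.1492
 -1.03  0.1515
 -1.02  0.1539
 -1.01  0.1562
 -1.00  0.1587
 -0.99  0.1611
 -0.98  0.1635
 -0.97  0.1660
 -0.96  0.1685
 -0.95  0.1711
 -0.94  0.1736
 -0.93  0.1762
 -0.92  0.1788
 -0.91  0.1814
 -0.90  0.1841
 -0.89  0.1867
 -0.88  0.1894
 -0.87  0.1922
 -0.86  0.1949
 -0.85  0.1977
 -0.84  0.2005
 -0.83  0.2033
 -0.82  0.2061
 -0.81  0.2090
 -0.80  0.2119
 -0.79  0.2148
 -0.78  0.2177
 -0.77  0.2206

$5.48

σ√T = 0.22 × 1.2247 = 0.2694
ln(S/K) + (r + σ²/2)T = ln(250/200) + (0.021 + 0.22²/2)·1.5 = 0.2231 + 0.0678 = 0.2909
d₁ = 0.2909 / 0.2694 = 1.0798 ⇒ 1.08
d₂ = d₁ − σ√T = 1.0798 − 0.2694 = 0.8103 ⇒ 0.81
exp(−rT) = exp(−0.021·1.5) = 0.9690
N(−d₂) = N(-0.81) = 0.2090;  N(−d₁) = N(-1.08) = 0.1401
P = 200·0.9690·0.2090 − 250·0.1401 = 40.5042 − 35.0250 = 5.4792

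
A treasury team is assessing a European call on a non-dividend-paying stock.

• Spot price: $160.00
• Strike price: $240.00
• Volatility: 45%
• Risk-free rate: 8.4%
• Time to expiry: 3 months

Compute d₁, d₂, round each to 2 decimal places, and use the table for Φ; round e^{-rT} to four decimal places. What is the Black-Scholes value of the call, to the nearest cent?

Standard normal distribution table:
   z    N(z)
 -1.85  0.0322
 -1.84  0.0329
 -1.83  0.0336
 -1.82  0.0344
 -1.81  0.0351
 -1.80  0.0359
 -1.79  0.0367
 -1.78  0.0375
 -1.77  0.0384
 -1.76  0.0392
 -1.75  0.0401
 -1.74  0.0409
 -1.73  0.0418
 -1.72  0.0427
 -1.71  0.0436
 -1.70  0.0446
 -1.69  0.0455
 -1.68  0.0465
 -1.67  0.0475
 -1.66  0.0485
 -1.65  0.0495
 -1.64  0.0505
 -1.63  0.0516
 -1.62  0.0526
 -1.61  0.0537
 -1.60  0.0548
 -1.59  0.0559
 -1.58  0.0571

$0.68

T = 0.25;  σ√T = 0.2250
d₁ = [ln(160/240) + (0.084 + 0.45²/2)·0.25] / 0.2250 = [-0.4055 + 0.0463] / 0.2250 = -1.5962 → -1.60
d₂ = d₁ − σ√T = -1.5962 − 0.2250 = -1.8212 → -1.82
e^(−rT) = e^(−0.084·0.25) = 0.9792
N(d₁) = N(-1.60) = 0.0548;  N(d₂) = N(-1.82) = 0.0344
C = 160·0.0548 − 240·0.9792·0.0344 = 8.7680 − 8.0843 = 0.6837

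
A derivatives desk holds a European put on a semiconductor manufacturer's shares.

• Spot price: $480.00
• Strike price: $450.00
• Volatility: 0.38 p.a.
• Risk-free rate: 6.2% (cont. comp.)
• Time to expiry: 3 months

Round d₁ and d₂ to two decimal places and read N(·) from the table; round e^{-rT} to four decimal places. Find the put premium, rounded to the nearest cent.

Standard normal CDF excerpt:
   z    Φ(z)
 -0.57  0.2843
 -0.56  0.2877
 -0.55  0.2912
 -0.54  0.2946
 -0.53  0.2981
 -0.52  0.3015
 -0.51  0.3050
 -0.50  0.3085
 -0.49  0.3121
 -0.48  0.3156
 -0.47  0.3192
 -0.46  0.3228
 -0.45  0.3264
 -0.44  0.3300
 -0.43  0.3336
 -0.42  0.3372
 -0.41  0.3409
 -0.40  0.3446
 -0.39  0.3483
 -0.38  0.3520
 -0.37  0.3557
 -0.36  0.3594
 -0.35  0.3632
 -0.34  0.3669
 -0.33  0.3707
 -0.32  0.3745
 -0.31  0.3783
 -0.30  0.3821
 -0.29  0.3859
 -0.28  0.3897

T = 0.25;  σ√T = 0.1900
d₁ = [ln(480/450) + (0.062 + 0.38²/2)·0.25] / 0.1900 = [0.0645 + 0.0335] / 0.1900 = 0.5163 → 0.52
d₂ = d₁ − σ√T = 0.5163 − 0.1900 = 0.3263 → 0.33
e^(−rT) = e^(−0.062·0.25) = 0.9846
P = 450·0.9846·N(-0.33) − 480·N(-0.52) = 450·0.9846·0.3707 − 480·0.3015 = 164.2460 − 144.7200 = 19.5260

$19.53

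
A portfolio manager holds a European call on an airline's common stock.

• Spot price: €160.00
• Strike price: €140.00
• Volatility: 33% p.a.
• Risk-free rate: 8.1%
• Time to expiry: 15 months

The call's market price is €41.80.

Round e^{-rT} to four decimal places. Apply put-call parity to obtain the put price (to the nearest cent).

exp(−rT) = exp(−0.081·1.25) = 0.9037
Put-call parity: C − P = S − K·e^(−rT) = 160 − 140·0.9037 = 160 − 126.5180 = 33.4820
P = C − (C − P) = 41.80 − (33.4820) = 8.3180

€8.32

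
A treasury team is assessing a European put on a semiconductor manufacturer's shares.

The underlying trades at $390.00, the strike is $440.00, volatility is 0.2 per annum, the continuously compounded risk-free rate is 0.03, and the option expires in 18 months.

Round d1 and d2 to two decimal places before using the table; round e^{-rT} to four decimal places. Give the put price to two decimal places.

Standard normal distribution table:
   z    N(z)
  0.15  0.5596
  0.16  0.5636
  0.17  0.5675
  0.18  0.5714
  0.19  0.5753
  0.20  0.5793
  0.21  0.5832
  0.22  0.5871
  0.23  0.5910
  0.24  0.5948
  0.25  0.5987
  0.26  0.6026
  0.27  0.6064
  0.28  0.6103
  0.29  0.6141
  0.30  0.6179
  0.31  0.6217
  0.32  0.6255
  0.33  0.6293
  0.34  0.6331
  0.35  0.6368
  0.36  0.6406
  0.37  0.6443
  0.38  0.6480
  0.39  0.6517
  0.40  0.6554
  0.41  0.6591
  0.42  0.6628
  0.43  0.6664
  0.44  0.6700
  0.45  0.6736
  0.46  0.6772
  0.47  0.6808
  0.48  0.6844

T = 1.5;  σ√T = 0.2449
d₁ = [ln(390/440) + (0.03 + ½·0.2²)·1.5] / (σ√T) = (-0.1206 + 0.0750) / 0.2449 = -0.1863 ⇒ -0.19
d₂ = -0.1863 − 0.2449 = -0.4312 ⇒ -0.43
e^(−rT) = e^(−0.03·1.5) = 0.9560
N(−d₂) = N(0.43) = 0.6664;  N(−d₁) = N(0.19) = 0.5753
P = 440·0.9560·0.6664 − 390·0.5753 = 280.3145 − 224.3670 = 55.9475

$55.95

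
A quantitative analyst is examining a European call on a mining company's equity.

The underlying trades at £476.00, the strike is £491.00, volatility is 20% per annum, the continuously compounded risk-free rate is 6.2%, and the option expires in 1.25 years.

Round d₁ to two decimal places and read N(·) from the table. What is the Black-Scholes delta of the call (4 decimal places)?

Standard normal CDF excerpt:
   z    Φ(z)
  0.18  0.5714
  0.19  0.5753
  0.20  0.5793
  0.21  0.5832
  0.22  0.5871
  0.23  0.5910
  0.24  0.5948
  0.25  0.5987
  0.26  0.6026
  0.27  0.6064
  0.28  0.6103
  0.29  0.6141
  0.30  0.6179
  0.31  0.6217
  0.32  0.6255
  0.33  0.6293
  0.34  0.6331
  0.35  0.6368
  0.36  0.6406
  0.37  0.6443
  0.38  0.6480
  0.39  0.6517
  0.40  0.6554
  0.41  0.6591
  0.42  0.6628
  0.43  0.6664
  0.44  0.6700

0.6255

σ√T = 0.2 × 1.1180 = 0.2236
ln(S/K) + (r + σ²/2)T = ln(476/491) + (0.062 + 0.2²/2)·1.25 = -0.0310 + 0.1025 = 0.0715
d₁ = 0.0715 / 0.2236 = 0.3196 which rounds to 0.32
N(d₁) = N(0.32) = 0.6255
Δ_call = N(d₁) = 0.6255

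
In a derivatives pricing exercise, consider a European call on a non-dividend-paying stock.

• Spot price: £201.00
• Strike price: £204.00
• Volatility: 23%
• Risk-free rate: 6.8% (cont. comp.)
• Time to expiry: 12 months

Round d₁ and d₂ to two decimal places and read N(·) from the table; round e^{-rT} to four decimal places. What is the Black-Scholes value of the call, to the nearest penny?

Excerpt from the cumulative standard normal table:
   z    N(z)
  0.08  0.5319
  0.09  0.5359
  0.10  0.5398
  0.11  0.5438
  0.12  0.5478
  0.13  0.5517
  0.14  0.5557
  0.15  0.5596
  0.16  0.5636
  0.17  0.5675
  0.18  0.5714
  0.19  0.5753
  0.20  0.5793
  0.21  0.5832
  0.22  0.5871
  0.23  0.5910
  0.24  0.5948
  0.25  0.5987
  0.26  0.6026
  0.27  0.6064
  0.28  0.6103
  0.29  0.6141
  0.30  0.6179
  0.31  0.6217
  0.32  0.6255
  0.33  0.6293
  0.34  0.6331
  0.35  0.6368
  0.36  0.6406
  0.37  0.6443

£23.59

σ√T = 0.23·√1 = 0.2300
ln(S/K) + (r + σ²/2)T = ln(201/204) + (0.068 + 0.23²/2)·1 = -0.0148 + 0.0945 = 0.0796
d₁ = 0.0796 / 0.2300 = 0.3462 → 0.35
d₂ = d₁ − σ√T = 0.3462 − 0.2300 = 0.1162 → 0.12
exp(−rT) = exp(−0.068·1) = 0.9343
N(d₁) = N(0.35) = 0.6368;  N(d₂) = N(0.12) = 0.5478
C = 201·0.6368 − 204·0.9343·0.5478 = 127.9968 − 104.4091 = 23.5877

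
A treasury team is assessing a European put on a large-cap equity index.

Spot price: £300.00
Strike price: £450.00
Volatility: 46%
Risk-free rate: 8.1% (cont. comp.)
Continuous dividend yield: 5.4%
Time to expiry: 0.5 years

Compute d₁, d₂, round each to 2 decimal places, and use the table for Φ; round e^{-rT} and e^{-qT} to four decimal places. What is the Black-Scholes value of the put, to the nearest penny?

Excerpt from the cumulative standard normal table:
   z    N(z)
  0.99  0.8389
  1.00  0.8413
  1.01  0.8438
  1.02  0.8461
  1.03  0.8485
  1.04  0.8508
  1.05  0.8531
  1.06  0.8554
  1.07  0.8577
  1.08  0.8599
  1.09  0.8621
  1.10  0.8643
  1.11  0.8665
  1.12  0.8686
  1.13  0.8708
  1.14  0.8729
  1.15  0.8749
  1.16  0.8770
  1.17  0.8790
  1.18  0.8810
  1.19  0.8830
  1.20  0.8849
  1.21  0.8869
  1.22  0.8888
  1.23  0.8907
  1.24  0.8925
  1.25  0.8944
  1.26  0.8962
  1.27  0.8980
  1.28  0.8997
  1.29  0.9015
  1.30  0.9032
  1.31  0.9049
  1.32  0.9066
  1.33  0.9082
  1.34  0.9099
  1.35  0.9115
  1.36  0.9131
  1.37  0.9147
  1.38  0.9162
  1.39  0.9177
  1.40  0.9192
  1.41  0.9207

£146.82

σ√T = 0.46 × 0.7071 = 0.3253
ln(S/K) + (r − q + σ²/2)T = ln(300/450) + (0.081 − 0.054 + 0.46²/2)·0.5 = -0.4055 + 0.0664 = -0.3391
d₁ = -0.3391 / 0.3253 = -1.0424 ≈ -1.04
d₂ = d₁ − σ√T = -1.0424 − 0.3253 = -1.3677 ≈ -1.37
exp(−qT) = exp(−0.054·0.5) = 0.9734;  exp(−rT) = exp(−0.081·0.5) = 0.9603
N(−d₂) = N(1.37) = 0.9147;  N(−d₁) = N(1.04) = 0.8508
P = 450·0.9603·0.9147 − 300·0.9734·0.8508 = 395.2739 − 248.4506 = 146.8233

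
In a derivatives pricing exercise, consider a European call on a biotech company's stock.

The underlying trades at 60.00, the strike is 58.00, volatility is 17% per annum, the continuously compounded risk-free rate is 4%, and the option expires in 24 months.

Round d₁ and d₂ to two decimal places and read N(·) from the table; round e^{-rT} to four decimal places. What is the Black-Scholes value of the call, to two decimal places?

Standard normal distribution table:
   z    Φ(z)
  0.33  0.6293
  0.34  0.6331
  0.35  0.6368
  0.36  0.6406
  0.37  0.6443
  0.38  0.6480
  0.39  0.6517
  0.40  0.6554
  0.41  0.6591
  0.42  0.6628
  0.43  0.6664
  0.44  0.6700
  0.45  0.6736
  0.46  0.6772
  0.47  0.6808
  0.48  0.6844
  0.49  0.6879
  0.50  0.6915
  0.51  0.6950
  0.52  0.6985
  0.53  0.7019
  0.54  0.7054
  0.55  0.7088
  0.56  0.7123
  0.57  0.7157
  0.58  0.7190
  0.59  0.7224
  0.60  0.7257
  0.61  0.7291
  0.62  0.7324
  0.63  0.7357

σ√T = 0.17·√2 = 0.2404
d₁ = [ln(60/58) + (0.04 + 0.17²/2)·2] / 0.2404 = [0.0339 + 0.1089] / 0.2404 = 0.5940 ≈ 0.59
d₂ = d₁ − σ√T = 0.5940 − 0.2404 = 0.3536 ≈ 0.35
exp(−rT) = exp(−0.04·2) = 0.9231
N(d₁) = N(0.59) = 0.7224;  N(d₂) = N(0.35) = 0.6368
C = 60·0.7224 − 58·0.9231·0.6368 = 43.3440 − 34.0941 = 9.2499

9.25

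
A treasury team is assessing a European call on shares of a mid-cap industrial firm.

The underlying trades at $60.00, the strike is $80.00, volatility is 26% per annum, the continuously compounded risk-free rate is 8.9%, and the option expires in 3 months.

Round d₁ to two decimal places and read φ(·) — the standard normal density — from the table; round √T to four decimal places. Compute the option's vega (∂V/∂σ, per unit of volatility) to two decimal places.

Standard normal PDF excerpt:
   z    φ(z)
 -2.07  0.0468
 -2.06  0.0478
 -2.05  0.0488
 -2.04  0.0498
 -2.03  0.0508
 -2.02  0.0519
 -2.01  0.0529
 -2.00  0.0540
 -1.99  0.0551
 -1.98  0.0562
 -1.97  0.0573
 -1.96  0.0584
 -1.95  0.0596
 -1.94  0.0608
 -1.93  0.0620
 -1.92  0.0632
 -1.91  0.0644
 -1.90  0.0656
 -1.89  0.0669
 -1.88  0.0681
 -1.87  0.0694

σ√T = 0.26 × 0.5000 = 0.1300
ln(S/K) + (r + σ²/2)T = ln(60/80) + (0.089 + 0.26²/2)·0.25 = -0.2877 + 0.0307 = -0.2570
d₁ = -0.2570 / 0.1300 = -1.9768 which rounds to -1.98
√T = √0.25 = 0.5000
φ(d₁) = φ(-1.98) = 0.0562
vega = S·φ(d₁)·√T = 60·0.0562·0.5000 = 1.6860

1.69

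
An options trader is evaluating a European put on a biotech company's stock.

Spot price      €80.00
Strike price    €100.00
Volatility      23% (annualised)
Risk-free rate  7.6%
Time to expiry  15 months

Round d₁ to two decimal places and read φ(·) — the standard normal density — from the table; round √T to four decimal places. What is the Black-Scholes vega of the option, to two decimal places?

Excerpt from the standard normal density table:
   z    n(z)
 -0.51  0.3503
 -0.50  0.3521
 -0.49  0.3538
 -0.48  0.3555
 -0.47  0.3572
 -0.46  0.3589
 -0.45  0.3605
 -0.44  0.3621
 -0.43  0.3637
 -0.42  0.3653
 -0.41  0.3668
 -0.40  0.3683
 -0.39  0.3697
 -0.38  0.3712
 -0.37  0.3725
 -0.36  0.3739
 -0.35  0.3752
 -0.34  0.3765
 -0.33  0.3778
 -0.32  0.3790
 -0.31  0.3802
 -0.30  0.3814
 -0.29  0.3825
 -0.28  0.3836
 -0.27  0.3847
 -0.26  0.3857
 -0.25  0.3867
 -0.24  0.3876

σ√T = 0.23·√1.25 = 0.2571
ln(S/K) + (r + σ²/2)T = ln(80/100) + (0.076 + 0.23²/2)·1.25 = -0.2231 + 0.1281 = -0.0951
d₁ = -0.0951 / 0.2571 = -0.3698 ⇒ -0.37
√T = √1.25 = 1.1180
φ(d₁) = φ(-0.37) = 0.3725
vega = S·φ(d₁)·√T = 80·0.3725·1.1180 = 33.3164
(Call and put vega coincide under Black-Scholes.)

33.32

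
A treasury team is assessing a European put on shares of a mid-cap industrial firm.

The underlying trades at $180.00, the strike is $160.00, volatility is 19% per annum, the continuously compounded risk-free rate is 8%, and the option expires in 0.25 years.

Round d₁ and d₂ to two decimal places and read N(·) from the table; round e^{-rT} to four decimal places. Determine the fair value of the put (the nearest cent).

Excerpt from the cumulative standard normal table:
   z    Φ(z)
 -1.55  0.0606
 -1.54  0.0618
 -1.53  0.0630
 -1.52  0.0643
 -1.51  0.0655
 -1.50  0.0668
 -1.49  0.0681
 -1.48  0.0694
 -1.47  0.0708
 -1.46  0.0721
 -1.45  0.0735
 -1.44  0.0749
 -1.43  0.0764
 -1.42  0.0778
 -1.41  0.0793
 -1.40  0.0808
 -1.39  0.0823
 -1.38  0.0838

$0.65

σ√T = 0.19·√0.25 = 0.0950
d₁ = [ln(180/160) + (0.08 + ½·0.19²)·0.25] / (σ√T) = (0.1178 + 0.0245) / 0.0950 = 1.4978 ⇒ 1.50
d₂ = 1.4978 − 0.0950 = 1.4028 ⇒ 1.40
exp(−rT) = exp(−0.08·0.25) = 0.9802
P = 160·0.9802·N(-1.40) − 180·N(-1.50) = 160·0.9802·0.0808 − 180·0.0668 = 12.6720 − 12.0240 = 0.6480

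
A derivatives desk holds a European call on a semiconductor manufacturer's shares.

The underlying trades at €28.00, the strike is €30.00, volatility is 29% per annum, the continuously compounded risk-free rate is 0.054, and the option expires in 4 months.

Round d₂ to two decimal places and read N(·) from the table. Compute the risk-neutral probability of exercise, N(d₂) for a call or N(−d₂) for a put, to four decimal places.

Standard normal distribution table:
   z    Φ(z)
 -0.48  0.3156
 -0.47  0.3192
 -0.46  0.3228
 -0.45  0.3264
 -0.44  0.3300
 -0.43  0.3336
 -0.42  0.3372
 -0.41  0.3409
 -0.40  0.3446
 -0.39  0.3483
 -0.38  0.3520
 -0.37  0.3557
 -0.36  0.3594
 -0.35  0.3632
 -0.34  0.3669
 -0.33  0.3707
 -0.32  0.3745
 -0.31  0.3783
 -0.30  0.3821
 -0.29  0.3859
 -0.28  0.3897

0.3483

σ√T = 0.29·√0.3333 = 0.1674
d₁ = [ln(28/30) + (0.054 + 0.29²/2)·0.3333] / 0.1674 = [-0.0690 + 0.0320] / 0.1674 = -0.2208 → -0.22
d₂ = d₁ − σ√T = -0.2208 − 0.1674 = -0.3883 → -0.39
Pr(exercise) under Q = N(d₂) = 0.3483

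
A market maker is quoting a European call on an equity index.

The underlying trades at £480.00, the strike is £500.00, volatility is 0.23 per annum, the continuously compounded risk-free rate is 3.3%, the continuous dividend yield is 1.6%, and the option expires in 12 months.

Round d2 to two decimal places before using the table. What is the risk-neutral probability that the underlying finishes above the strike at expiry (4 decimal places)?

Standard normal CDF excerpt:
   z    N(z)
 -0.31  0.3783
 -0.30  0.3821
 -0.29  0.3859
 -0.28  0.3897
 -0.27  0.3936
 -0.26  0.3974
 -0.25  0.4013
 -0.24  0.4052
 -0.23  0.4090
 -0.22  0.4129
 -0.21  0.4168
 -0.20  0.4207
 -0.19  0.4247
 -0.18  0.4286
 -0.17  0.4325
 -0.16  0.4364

0.4129

T = 1;  σ√T = 0.2300
d₁ = [ln(480/500) + (0.033 − 0.016 + ½·0.23²)·1] / (σ√T) = (-0.0408 + 0.0435) / 0.2300 = 0.0114 → 0.01
d₂ = 0.0114 − 0.2300 = -0.2186 → -0.22
Risk-neutral Pr[S_T > K] = N(d₂) = N(-0.22) = 0.4129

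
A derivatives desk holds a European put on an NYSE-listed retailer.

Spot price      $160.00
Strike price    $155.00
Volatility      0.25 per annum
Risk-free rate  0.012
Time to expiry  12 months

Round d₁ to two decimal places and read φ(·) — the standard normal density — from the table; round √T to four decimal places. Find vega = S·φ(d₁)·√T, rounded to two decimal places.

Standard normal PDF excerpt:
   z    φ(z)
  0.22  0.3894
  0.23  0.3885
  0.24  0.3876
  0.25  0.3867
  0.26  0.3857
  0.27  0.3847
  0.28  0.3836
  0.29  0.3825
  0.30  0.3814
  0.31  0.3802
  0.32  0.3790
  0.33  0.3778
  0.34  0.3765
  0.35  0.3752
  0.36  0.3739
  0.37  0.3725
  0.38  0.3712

61.02

T = 1;  σ√T = 0.2500
ln(S/K) + (r + σ²/2)T = ln(160/155) + (0.012 + 0.25²/2)·1 = 0.0317 + 0.0432 = 0.0750
d₁ = 0.0750 / 0.2500 = 0.3000 ⇒ 0.30
√T = √1 = 1.0000
φ(d₁) = φ(0.30) = 0.3814
vega = S·φ(d₁)·√T = 160·0.3814·1.0000 = 61.0240
(Vega is the same for a European call and put with the same parameters.)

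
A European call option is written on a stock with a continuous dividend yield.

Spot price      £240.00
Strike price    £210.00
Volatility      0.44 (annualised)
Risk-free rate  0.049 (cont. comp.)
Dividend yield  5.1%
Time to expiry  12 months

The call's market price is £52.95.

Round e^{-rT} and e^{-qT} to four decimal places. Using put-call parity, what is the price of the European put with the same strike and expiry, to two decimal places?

£24.84

exp(−qT) = exp(−0.051·1) = 0.9503;  exp(−rT) = exp(−0.049·1) = 0.9522
Put-call parity: C − P = S·e^(−qT) − K·e^(−rT) = 240·0.9503 − 210·0.9522 = 228.0720 − 199.9620 = 28.1100
P = C − (C − P) = 52.95 − (28.1100) = 24.8400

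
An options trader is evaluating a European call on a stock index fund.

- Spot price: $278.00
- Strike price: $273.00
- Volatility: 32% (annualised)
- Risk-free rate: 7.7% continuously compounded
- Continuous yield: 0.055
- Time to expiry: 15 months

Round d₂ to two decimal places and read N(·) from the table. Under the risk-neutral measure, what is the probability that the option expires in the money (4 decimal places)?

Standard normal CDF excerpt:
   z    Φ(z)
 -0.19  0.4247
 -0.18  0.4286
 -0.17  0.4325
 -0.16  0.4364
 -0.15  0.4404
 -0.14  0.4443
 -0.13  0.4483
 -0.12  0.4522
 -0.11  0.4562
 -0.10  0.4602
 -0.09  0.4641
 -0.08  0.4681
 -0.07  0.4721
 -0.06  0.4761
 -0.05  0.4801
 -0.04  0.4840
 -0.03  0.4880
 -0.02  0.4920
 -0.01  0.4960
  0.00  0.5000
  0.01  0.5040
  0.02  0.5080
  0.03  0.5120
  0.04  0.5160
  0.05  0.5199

σ√T = 0.32 × 1.1180 = 0.3578
ln(S/K) + (r − q + σ²/2)T = ln(278/273) + (0.077 − 0.055 + 0.32²/2)·1.25 = 0.0181 + 0.0915 = 0.1096
d₁ = 0.1096 / 0.3578 = 0.3065 ≈ 0.31
d₂ = d₁ − σ√T = 0.3065 − 0.3578 = -0.0513 ≈ -0.05
Risk-neutral Pr[S_T > K] = N(d₂) = N(-0.05) = 0.4801

0.4801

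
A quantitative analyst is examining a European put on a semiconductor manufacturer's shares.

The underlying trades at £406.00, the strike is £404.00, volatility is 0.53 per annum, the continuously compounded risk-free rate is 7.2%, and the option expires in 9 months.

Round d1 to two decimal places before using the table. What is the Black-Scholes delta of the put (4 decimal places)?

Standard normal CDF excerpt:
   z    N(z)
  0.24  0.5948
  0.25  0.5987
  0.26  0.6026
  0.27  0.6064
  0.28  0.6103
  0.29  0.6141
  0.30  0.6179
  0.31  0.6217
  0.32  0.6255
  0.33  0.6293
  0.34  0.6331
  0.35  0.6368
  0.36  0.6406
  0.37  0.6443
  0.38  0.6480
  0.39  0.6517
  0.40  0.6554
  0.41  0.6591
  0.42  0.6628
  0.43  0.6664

σ√T = 0.53 × 0.8660 = 0.4590
d₁ = [ln(406/404) + (0.072 + ½·0.53²)·0.75] / (σ√T) = (0.0049 + 0.1593) / 0.4590 = 0.3579 which rounds to 0.36
N(d₁) = N(0.36) = 0.6406
Δ_put = N(d₁) − 1 = 0.6406 − 1 = -0.3594

-0.3594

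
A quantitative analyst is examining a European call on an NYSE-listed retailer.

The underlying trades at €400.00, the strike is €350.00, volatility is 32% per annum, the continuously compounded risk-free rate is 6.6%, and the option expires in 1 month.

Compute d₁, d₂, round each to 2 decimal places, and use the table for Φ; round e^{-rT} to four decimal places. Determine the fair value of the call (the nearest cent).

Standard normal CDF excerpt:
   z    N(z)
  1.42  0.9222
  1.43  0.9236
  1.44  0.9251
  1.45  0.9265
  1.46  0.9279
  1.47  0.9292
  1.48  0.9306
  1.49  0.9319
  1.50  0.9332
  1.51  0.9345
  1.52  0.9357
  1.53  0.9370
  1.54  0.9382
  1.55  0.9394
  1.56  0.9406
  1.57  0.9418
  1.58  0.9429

€52.78

T = 0.08333;  σ√T = 0.0924
d₁ = [ln(400/350) + (0.066 + 0.32²/2)·0.08333] / 0.0924 = [0.1335 + 0.0098] / 0.0924 = 1.5512 which rounds to 1.55
d₂ = d₁ − σ√T = 1.5512 − 0.0924 = 1.4589 which rounds to 1.46
exp(−rT) = exp(−0.066·0.08333) = 0.9945
C = 400·N(1.55) − 350·0.9945·N(1.46) = 400·0.9394 − 350·0.9945·0.9279 = 375.7600 − 322.9788 = 52.7812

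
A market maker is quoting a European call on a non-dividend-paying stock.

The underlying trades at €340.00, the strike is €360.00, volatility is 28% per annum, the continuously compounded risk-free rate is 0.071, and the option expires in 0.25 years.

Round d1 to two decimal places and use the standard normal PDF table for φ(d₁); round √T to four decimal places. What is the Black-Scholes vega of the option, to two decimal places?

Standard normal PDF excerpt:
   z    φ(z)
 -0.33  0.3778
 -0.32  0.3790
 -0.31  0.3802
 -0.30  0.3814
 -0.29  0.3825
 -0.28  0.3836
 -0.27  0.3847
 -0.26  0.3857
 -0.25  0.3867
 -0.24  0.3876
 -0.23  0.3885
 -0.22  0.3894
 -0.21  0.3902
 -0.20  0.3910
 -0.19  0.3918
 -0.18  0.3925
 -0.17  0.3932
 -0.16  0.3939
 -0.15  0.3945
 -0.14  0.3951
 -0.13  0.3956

σ√T = 0.28 × 0.5000 = 0.1400
d₁ = [ln(340/360) + (0.071 + 0.28²/2)·0.25] / 0.1400 = [-0.0572 + 0.0275] / 0.1400 = -0.2115 which rounds to -0.21
√T = √0.25 = 0.5000
φ(d₁) = φ(-0.21) = 0.3902
vega = S·φ(d₁)·√T = 340·0.3902·0.5000 = 66.3340
(Vega is the same for a European call and put with the same parameters.)

66.33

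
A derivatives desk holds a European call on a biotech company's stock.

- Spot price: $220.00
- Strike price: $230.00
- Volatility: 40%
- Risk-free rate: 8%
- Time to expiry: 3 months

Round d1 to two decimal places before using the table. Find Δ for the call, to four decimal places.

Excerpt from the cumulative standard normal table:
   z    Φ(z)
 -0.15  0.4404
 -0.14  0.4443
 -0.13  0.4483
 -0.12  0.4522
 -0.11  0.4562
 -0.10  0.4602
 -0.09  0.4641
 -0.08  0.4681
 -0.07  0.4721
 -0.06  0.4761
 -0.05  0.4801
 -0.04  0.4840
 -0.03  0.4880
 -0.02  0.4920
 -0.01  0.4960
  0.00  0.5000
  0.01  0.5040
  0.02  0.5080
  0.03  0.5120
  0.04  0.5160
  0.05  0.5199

σ√T = 0.4·√0.25 = 0.2000
d₁ = [ln(220/230) + (0.08 + 0.4²/2)·0.25] / 0.2000 = [-0.0445 + 0.0400] / 0.2000 = -0.0223 → -0.02
N(d₁) = N(-0.02) = 0.4920
Δ_call = N(d₁) = 0.4920

0.4920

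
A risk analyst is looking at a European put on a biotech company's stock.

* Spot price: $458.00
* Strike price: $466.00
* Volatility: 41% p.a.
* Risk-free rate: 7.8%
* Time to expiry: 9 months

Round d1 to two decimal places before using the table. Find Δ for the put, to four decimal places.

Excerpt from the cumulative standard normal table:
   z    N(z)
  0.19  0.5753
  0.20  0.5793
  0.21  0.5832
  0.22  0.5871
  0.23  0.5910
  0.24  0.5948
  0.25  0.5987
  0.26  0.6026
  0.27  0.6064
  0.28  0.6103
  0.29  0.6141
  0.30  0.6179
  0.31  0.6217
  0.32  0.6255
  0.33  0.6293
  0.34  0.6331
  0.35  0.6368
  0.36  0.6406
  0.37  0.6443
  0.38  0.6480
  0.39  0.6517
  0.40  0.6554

σ√T = 0.41·√0.75 = 0.3551
d₁ = [ln(458/466) + (0.078 + 0.41²/2)·0.75] / 0.3551 = [-0.0173 + 0.1215] / 0.3551 = 0.2935 ⇒ 0.29
N(d₁) = N(0.29) = 0.6141
Δ_put = N(d₁) − 1 = 0.6141 − 1 = -0.3859

-0.3859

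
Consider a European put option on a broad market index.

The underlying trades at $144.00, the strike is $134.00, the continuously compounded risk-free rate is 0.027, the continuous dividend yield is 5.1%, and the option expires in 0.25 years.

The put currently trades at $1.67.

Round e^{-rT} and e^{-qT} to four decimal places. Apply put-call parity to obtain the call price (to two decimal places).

$10.74

exp(−qT) = exp(−0.051·0.25) = 0.9873;  exp(−rT) = exp(−0.027·0.25) = 0.9933
Put-call parity: C − P = S·e^(−qT) − K·e^(−rT) = 144·0.9873 − 134·0.9933 = 142.1712 − 133.1022 = 9.0690
C = P + (C − P) = 1.67 + (9.0690) = 10.7390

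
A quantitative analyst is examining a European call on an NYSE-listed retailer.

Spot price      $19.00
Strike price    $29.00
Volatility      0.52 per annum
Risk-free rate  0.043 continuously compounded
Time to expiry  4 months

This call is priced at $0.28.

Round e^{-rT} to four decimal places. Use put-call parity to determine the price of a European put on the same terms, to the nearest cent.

$9.87

exp(−rT) = exp(−0.043·0.3333) = 0.9858
Put-call parity: C − P = S − K·e^(−rT) = 19 − 29·0.9858 = 19 − 28.5882 = -9.5882
P = C − (C − P) = 0.28 − (-9.5882) = 9.8682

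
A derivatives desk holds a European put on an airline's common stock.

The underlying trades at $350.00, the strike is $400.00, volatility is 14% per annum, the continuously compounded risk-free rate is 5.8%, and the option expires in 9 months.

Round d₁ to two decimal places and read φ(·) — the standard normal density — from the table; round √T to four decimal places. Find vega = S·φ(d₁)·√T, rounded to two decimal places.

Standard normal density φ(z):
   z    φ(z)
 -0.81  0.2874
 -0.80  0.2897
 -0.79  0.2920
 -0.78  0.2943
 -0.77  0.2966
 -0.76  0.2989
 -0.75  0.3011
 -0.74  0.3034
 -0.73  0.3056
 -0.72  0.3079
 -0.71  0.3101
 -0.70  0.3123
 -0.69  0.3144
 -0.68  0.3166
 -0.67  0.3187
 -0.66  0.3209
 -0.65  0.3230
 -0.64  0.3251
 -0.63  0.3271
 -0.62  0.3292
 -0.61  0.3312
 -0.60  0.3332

σ√T = 0.14·√0.75 = 0.1212
d₁ = [ln(350/400) + (0.058 + 0.14²/2)·0.75] / 0.1212 = [-0.1335 + 0.0508] / 0.1212 = -0.6819 → -0.68
√T = √0.75 = 0.8660
φ(d₁) = φ(-0.68) = 0.3166
vega = S·φ(d₁)·√T = 350·0.3166·0.8660 = 95.9615
(The call has the same vega.)

95.96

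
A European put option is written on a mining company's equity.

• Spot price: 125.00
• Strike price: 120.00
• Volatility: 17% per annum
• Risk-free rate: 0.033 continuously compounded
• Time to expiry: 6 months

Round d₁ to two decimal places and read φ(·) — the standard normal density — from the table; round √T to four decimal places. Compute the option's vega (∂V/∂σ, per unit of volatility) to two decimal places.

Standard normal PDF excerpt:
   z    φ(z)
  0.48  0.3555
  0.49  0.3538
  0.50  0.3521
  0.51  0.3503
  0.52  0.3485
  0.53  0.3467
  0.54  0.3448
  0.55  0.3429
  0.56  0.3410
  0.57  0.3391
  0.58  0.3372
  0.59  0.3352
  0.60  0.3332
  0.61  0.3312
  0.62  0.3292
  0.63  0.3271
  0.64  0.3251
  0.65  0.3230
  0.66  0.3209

σ√T = 0.17·√0.5 = 0.1202
d₁ = [ln(125/120) + (0.033 + ½·0.17²)·0.5] / (σ√T) = (0.0408 + 0.0237) / 0.1202 = 0.5370 which rounds to 0.54
√T = √0.5 = 0.7071
φ(d₁) = φ(0.54) = 0.3448
vega = S·φ(d₁)·√T = 125·0.3448·0.7071 = 30.4760
(Call and put vega coincide under Black-Scholes.)

30.48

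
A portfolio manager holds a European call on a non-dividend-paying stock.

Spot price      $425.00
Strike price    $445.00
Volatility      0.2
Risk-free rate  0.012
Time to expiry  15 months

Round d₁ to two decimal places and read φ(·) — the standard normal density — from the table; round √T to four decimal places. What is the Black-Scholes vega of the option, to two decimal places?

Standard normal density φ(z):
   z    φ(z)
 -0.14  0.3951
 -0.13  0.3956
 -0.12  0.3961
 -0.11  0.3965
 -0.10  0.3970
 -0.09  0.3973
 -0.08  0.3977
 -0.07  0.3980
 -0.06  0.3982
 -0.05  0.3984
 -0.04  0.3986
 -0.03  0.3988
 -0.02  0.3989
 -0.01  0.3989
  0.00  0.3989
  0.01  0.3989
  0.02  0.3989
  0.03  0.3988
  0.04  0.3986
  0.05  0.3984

T = 1.25;  σ√T = 0.2236
d₁ = [ln(425/445) + (0.012 + 0.2²/2)·1.25] / 0.2236 = [-0.0460 + 0.0400] / 0.2236 = -0.0268 → -0.03
√T = √1.25 = 1.1180
φ(d₁) = φ(-0.03) = 0.3988
vega = S·φ(d₁)·√T = 425·0.3988·1.1180 = 189.4898
(Vega is the same for a European call and put with the same parameters.)

189.49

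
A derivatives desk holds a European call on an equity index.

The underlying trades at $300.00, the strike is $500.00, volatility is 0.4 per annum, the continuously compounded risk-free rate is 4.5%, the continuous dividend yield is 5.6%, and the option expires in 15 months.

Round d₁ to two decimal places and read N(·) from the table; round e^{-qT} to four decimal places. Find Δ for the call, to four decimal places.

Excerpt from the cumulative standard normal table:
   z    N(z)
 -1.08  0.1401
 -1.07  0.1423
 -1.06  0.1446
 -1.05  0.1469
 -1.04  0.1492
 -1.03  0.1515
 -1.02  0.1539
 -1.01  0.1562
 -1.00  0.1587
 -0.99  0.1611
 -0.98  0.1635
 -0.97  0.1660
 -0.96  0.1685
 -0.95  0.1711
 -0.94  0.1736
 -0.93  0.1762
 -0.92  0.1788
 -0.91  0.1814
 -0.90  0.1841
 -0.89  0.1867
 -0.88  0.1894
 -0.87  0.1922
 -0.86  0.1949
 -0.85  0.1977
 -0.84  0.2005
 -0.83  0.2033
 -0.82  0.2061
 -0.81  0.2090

0.1595

σ√T = 0.4·√1.25 = 0.4472
d₁ = [ln(300/500) + (0.045 − 0.056 + 0.4²/2)·1.25] / 0.4472 = [-0.5108 + 0.0863] / 0.4472 = -0.9494 which rounds to -0.95
N(d₁) = N(-0.95) = 0.1711
Δ_call = e^(−qT)·N(d₁) = 0.9324·0.1711 = 0.1595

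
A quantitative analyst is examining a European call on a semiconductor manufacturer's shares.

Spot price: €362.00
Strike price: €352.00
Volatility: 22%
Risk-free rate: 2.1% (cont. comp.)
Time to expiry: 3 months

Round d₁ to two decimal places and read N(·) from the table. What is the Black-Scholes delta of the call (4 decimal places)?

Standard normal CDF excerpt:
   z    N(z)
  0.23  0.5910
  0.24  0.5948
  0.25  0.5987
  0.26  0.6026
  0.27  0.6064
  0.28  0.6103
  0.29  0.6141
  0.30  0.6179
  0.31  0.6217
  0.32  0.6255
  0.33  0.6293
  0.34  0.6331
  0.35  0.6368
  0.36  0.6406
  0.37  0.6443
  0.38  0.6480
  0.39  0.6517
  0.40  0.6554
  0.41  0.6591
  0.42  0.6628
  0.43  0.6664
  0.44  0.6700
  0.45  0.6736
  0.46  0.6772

T = 0.25;  σ√T = 0.1100
d₁ = [ln(362/352) + (0.021 + 0.22²/2)·0.25] / 0.1100 = [0.0280 + 0.0113] / 0.1100 = 0.3574 ≈ 0.36
N(d₁) = N(0.36) = 0.6406
Δ_call = N(d₁) = 0.6406

0.6406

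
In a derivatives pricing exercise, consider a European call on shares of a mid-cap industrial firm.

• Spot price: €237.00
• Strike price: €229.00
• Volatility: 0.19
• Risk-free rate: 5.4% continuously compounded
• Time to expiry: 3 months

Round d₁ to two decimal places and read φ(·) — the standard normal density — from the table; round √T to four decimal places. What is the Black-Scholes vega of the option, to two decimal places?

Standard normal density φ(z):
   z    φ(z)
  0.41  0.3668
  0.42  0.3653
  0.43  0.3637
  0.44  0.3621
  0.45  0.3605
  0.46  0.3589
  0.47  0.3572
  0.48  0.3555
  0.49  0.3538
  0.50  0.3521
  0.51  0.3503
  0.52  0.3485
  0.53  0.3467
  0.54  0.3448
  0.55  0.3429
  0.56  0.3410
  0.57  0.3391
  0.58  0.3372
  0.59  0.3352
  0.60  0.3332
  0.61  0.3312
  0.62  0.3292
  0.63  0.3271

σ√T = 0.19 × 0.5000 = 0.0950
d₁ = [ln(237/229) + (0.054 + ½·0.19²)·0.25] / (σ√T) = (0.0343 + 0.0180) / 0.0950 = 0.5511 → 0.55
√T = √0.25 = 0.5000
φ(d₁) = φ(0.55) = 0.3429
vega = S·φ(d₁)·√T = 237·0.3429·0.5000 = 40.6336

40.63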